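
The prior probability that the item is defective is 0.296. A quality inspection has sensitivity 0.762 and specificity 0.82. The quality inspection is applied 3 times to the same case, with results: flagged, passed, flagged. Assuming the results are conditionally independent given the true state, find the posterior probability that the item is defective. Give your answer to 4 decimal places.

Let H be the event that the item is defective; start with P(H) = 0.296. P('flagged'|H) = 0.762, P('flagged'|¬H) = 0.18.
Update on result 1 ('flagged'): P(H) ← 0.762·0.2960 / (0.762·0.2960 + 0.18·0.7040) = 0.22555/0.35227 = 0.6403.
Update on result 2 ('passed'): P(H) ← 0.238·0.6403 / (0.238·0.6403 + 0.82·0.3597) = 0.15239/0.44736 = 0.3406.
Update on result 3 ('flagged'): P(H) ← 0.762·0.3406 / (0.762·0.3406 + 0.18·0.6594) = 0.25956/0.37825 = 0.6862.

Posterior P(H) ≈ 0.6862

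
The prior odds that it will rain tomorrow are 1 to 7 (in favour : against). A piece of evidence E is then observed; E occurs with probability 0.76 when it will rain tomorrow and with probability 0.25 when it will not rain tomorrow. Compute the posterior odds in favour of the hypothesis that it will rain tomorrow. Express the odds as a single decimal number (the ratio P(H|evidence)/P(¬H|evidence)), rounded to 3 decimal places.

Posterior odds ≈ 0.434

Prior odds = 1/7 = 0.14286.
Likelihood ratio for E = 0.76/0.25 = 3.0400.
Posterior odds = prior odds × LR = 0.43429.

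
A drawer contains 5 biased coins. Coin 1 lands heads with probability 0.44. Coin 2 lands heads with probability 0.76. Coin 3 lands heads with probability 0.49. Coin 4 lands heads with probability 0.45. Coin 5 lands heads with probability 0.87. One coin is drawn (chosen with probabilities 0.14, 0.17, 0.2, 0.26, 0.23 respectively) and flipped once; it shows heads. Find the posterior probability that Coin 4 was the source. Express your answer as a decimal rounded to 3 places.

P(heads|C1) = 0.44; P(heads|C2) = 0.76; P(heads|C3) = 0.49; P(heads|C4) = 0.45; P(heads|C5) = 0.87.
Prior × likelihood for each source: 0.14·0.44=0.06160, 0.17·0.76=0.1292, 0.2·0.49=0.09800, 0.26·0.45=0.1170, 0.23·0.87=0.2001. Summing gives P(heads) = 0.60590.
P(Coin 4 | heads) = 0.1170 / 0.60590 = 0.193.

Posterior probability ≈ 0.193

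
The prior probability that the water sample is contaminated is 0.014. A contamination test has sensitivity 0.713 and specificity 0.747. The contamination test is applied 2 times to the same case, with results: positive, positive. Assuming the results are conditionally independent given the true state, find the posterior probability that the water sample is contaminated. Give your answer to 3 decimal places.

With H the event that the water sample is contaminated, the joint likelihood of the observed sequence is P(data|H) = 0.713·0.713 = 0.50837 and P(data|¬H) = 0.253·0.253 = 0.064009.
Bayes: P(H|data) = 0.014·0.50837 / (0.014·0.50837 + 0.986·0.064009) = 0.0071172/0.070230 = 0.1013.

Posterior P(H) ≈ 0.101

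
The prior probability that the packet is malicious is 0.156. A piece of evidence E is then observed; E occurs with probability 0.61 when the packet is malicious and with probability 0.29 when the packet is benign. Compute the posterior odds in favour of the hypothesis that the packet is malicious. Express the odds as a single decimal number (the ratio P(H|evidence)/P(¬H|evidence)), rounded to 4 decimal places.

Prior odds = 0.156/(1−0.156) = 0.18483.
Likelihood ratio for E = 0.61/0.29 = 2.1034.
Posterior odds = prior odds × LR = 0.38879.

Posterior odds ≈ 0.3888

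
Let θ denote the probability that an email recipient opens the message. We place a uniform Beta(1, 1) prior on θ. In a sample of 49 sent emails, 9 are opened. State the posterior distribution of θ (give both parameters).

Observing 9 successes and 40 failures updates Beta(1, 1) by adding the success and failure counts to the two shape parameters: α = 1+9 = 10, β = 1+40 = 41.

Posterior: Beta(10, 41)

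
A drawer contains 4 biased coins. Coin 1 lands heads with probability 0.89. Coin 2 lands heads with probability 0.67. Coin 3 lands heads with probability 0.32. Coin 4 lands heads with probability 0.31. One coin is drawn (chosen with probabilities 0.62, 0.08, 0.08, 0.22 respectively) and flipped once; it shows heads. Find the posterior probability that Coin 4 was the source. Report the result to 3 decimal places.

Tabulate prior·likelihood by source: [1] prior 0.62, lik 0.89, product 0.5518; [2] prior 0.08, lik 0.67, product 0.05360; [3] prior 0.08, lik 0.32, product 0.02560; [4] prior 0.22, lik 0.31, product 0.06820.
Normalizing constant = 0.69920; the posterior for Coin 4 is its product over the sum, 0.06820/0.69920 = 0.098.

Posterior probability ≈ 0.098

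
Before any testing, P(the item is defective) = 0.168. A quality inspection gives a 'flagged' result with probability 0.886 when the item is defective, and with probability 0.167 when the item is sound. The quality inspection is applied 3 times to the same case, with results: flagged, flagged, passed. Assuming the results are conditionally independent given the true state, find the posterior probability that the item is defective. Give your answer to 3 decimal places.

Posterior P(H) ≈ 0.438

With H the event that the item is defective, the joint likelihood of the observed sequence is P(data|H) = 0.886·0.886·0.114 = 0.089490 and P(data|¬H) = 0.167·0.167·0.833 = 0.023232.
Bayes: P(H|data) = 0.168·0.089490 / (0.168·0.089490 + 0.832·0.023232) = 0.015034/0.034363 = 0.4375.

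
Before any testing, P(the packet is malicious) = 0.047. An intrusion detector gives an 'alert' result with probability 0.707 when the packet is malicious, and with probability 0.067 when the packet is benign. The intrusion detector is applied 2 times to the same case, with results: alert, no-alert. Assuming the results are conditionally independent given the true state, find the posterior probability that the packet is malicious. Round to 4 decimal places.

Let H be the event that the packet is malicious; start with P(H) = 0.047. P('alert'|H) = 0.707, P('alert'|¬H) = 0.067.
Update on result 1 ('alert'): P(H) ← 0.707·0.0470 / (0.707·0.0470 + 0.067·0.9530) = 0.033229/0.097080 = 0.3423.
Update on result 2 ('no-alert'): P(H) ← 0.293·0.3423 / (0.293·0.3423 + 0.933·0.6577) = 0.10029/0.71394 = 0.1405.

Posterior P(H) ≈ 0.1405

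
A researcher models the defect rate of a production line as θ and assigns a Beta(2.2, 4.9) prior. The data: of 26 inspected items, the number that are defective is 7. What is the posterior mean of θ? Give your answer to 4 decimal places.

Posterior mean ≈ 0.2779

Observing 7 successes and 19 failures updates Beta(2.2, 4.9) by adding the success and failure counts to the two shape parameters: α = 2.2+7 = 9.2, β = 4.9+19 = 23.9.
E[θ | data] = 9.2/(9.2+23.9) = 0.2779.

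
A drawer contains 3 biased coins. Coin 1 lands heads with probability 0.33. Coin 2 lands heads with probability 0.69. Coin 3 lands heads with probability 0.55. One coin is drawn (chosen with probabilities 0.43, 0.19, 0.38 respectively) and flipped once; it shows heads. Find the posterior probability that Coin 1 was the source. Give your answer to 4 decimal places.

Posterior probability ≈ 0.2944

Tabulate prior·likelihood by source: [1] prior 0.43, lik 0.33, product 0.1419; [2] prior 0.19, lik 0.69, product 0.1311; [3] prior 0.38, lik 0.55, product 0.2090.
Normalizing constant = 0.48200; the posterior for Coin 1 is its product over the sum, 0.1419/0.48200 = 0.2944.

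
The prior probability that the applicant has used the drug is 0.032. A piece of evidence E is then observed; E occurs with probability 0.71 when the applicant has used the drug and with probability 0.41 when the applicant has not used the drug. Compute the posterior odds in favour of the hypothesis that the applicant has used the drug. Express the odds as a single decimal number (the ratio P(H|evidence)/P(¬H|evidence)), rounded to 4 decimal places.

Posterior odds ≈ 0.0572

Prior odds = 0.032/(1−0.032) = 0.033058.
Likelihood ratio for E = 0.71/0.41 = 1.7317.
Posterior odds = prior odds × LR = 0.057247.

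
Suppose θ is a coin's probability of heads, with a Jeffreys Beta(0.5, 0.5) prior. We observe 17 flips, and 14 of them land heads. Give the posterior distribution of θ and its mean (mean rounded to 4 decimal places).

Posterior: Beta(14.5, 3.5); mean ≈ 0.8056

The binomial likelihood is conjugate to the Beta prior: with 14 successes and 3 failures, the posterior is Beta(0.5+14, 0.5+3) = Beta(14.5, 3.5).
E[θ | data] = 14.5/(14.5+3.5) = 0.8056.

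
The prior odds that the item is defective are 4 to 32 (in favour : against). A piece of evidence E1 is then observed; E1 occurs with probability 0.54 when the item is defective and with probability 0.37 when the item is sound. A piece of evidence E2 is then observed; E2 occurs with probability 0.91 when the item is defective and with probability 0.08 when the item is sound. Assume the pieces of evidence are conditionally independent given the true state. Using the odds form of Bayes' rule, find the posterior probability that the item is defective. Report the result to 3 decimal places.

Posterior probability ≈ 0.675

Prior odds = 4/32 = 0.12500.
Likelihood ratio for E1 = 0.54/0.37 = 1.4595.
Likelihood ratio for E2 = 0.91/0.08 = 11.375.
Posterior odds = prior odds × LR₁ × LR₂ = 2.0752.
Posterior probability = odds/(1+odds) = 2.0752/3.0752 = 0.675.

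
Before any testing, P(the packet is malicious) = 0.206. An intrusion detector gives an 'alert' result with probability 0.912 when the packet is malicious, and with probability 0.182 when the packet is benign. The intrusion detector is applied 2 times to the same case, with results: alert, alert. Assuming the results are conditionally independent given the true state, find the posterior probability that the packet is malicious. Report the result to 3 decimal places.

Let H be the event that the packet is malicious; start with P(H) = 0.206. P('alert'|H) = 0.912, P('alert'|¬H) = 0.182.
Update on result 1 ('alert'): P(H) ← 0.912·0.2060 / (0.912·0.2060 + 0.182·0.7940) = 0.18787/0.33238 = 0.5652.
Update on result 2 ('alert'): P(H) ← 0.912·0.5652 / (0.912·0.5652 + 0.182·0.4348) = 0.51549/0.59462 = 0.8669.

Posterior P(H) ≈ 0.867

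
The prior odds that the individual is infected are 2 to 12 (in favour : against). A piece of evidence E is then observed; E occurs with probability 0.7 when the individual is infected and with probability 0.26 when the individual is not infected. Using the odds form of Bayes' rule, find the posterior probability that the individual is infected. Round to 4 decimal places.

Posterior probability ≈ 0.3097

Prior odds = 2/12 = 0.16667. In log-odds, ln(0.16667) = -1.7918.
Add log likelihood ratio: ln(2.6923) = 0.99040.
Posterior log-odds = -0.80136, so posterior odds = exp(-0.80136) = 0.44872. Converting, P(H|E) = 0.44872/1.4487 = 0.3097.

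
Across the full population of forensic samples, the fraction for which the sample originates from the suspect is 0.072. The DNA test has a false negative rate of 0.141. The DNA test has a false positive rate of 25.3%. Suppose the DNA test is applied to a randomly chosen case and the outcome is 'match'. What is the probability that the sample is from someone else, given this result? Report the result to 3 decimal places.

P(¬H | E) ≈ 0.791

Let H be the event that the sample originates from the suspect. P(H) = 0.072, so P(¬H) = 0.928. With E the 'match' result, P(E|H) = 0.859 and P(E|¬H) = 0.253.
P(E) = 0.859·0.072 + 0.253·0.928 = 0.061848 + 0.23478 = 0.29663.
By Bayes' theorem, P(H|E) = 0.061848 / 0.29663 = 0.209. Hence P(¬H|E) = 1 − 0.209 = 0.791.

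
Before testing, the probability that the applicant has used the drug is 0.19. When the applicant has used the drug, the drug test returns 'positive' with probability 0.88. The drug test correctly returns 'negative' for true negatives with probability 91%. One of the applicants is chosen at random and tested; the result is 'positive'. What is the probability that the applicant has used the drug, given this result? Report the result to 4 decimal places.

Write H for 'the applicant has used the drug'. Prior odds H:¬H = 0.19/0.81 = 0.23457. For the 'positive' outcome, the likelihood ratio is 0.88/0.09 = 9.7778.
Posterior odds = 0.23457 × 9.7778 = 2.2936, so P(H|E) = 2.2936/(1+2.2936) = 0.6964.

P(H | E) ≈ 0.6964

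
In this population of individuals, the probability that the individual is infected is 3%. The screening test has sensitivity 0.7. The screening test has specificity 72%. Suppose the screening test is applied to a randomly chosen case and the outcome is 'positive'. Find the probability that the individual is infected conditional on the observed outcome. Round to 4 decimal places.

Let H be the event that the individual is infected. P(H) = 0.03, so P(¬H) = 0.97. With E the 'positive' result, P(E|H) = 0.7 and P(E|¬H) = 0.28.
P(E) = 0.7·0.03 + 0.28·0.97 = 0.021000 + 0.27160 = 0.29260.
By Bayes' theorem, P(H|E) = 0.021000 / 0.29260 = 0.0718.

P(H | E) ≈ 0.0718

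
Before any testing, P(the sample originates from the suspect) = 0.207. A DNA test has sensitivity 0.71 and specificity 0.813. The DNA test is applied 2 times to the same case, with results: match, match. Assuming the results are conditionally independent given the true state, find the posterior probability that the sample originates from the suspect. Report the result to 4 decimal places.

Let H be the event that the sample originates from the suspect; start with P(H) = 0.207. P('match'|H) = 0.71, P('match'|¬H) = 0.187.
Update on result 1 ('match'): P(H) ← 0.71·0.2070 / (0.71·0.2070 + 0.187·0.7930) = 0.14697/0.29526 = 0.4978.
Update on result 2 ('match'): P(H) ← 0.71·0.4978 / (0.71·0.4978 + 0.187·0.5022) = 0.35341/0.44733 = 0.7900.

Posterior P(H) ≈ 0.7900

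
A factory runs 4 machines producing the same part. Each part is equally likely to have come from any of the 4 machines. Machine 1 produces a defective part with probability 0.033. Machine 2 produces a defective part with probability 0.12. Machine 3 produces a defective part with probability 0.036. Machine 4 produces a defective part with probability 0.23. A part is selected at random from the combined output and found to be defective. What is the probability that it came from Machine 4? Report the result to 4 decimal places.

Posterior probability ≈ 0.5489

Tabulate prior·likelihood by source: [1] prior 0.25, lik 0.033, product 0.008250; [2] prior 0.25, lik 0.12, product 0.03000; [3] prior 0.25, lik 0.036, product 0.009000; [4] prior 0.25, lik 0.23, product 0.05750.
Normalizing constant = 0.10475; the posterior for Machine 4 is its product over the sum, 0.05750/0.10475 = 0.5489.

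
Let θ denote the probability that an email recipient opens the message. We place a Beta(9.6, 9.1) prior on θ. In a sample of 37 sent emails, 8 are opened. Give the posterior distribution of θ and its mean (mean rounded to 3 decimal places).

Posterior: Beta(17.6, 38.1); mean ≈ 0.316

Observing 8 successes and 29 failures updates Beta(9.6, 9.1) by adding the success and failure counts to the two shape parameters: α = 9.6+8 = 17.6, β = 9.1+29 = 38.1.
E[θ | data] = 17.6/(17.6+38.1) = 0.316.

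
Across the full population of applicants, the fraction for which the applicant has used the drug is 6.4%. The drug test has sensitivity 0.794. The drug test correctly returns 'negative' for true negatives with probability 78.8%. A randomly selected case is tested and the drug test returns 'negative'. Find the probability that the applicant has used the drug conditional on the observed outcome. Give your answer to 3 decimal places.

Let H be the event that the applicant has used the drug. P(H) = 0.064, so P(¬H) = 0.936. With E the 'negative' result, P(E|H) = 0.206 and P(E|¬H) = 0.788.
P(E) = 0.206·0.064 + 0.788·0.936 = 0.013184 + 0.73757 = 0.75075.
By Bayes' theorem, P(H|E) = 0.013184 / 0.75075 = 0.018.

P(H | E) ≈ 0.018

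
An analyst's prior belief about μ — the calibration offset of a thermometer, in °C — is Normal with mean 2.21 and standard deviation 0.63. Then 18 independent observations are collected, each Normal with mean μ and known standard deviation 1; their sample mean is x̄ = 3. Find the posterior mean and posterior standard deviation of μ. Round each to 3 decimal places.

Prior precision 1/τ₀² = 1/0.63² = 2.51953; data precision n/σ² = 18/1² = 18.0000.
Posterior precision = 2.51953 + 18.0000 = 20.5195, giving posterior SD = 1/√20.5195 = 0.221.
Posterior mean = (2.51953·2.21 + 18.0000·3) / 20.5195 = 2.903.

Posterior mean ≈ 2.903; posterior SD ≈ 0.221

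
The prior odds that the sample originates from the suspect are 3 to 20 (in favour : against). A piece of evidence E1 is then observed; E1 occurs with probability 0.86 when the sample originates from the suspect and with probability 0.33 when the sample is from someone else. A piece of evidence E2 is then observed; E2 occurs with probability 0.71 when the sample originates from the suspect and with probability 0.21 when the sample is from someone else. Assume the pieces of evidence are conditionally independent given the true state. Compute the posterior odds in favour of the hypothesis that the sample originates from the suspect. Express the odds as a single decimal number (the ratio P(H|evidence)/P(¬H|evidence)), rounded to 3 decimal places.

Prior odds = 3/20 = 0.15000.
Likelihood ratio for E1 = 0.86/0.33 = 2.6061.
Likelihood ratio for E2 = 0.71/0.21 = 3.3810.
Posterior odds = prior odds × LR₁ × LR₂ = 1.3216.

Posterior odds ≈ 1.322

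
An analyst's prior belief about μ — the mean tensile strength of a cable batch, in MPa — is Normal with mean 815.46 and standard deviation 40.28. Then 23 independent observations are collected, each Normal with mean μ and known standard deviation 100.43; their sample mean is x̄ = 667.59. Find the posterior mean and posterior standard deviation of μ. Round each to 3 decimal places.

Prior precision 1/τ₀² = 1/40.28² = 0.00061634; data precision n/σ² = 23/100.43² = 0.00228035.
Posterior precision = 0.00061634 + 0.00228035 = 0.00289669, giving posterior SD = 1/√0.00289669 = 18.580.
Posterior mean = (0.00061634·815.46 + 0.00228035·667.59) / 0.00289669 = 699.053.

Posterior mean ≈ 699.053; posterior SD ≈ 18.580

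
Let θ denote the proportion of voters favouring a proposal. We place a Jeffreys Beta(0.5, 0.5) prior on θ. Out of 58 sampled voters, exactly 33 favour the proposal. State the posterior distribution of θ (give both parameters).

Posterior: Beta(33.5, 25.5)

Observing 33 successes and 25 failures updates Beta(0.5, 0.5) by adding the success and failure counts to the two shape parameters: α = 0.5+33 = 33.5, β = 0.5+25 = 25.5.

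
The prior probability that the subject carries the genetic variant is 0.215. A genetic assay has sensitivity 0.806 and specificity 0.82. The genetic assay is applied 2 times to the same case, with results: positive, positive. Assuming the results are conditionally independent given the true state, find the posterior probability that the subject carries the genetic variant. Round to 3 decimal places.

Posterior P(H) ≈ 0.846

Let H be the event that the subject carries the genetic variant; start with P(H) = 0.215. P('positive'|H) = 0.806, P('positive'|¬H) = 0.18.
Update on result 1 ('positive'): P(H) ← 0.806·0.2150 / (0.806·0.2150 + 0.18·0.7850) = 0.17329/0.31459 = 0.5508.
Update on result 2 ('positive'): P(H) ← 0.806·0.5508 / (0.806·0.5508 + 0.18·0.4492) = 0.44398/0.52483 = 0.8460.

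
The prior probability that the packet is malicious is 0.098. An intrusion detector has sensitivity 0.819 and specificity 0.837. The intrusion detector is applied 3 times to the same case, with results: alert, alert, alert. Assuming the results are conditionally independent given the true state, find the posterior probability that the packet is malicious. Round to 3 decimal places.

Let H be the event that the packet is malicious; start with P(H) = 0.098. P('alert'|H) = 0.819, P('alert'|¬H) = 0.163.
Update on result 1 ('alert'): P(H) ← 0.819·0.0980 / (0.819·0.0980 + 0.163·0.9020) = 0.080262/0.22729 = 0.3531.
Update on result 2 ('alert'): P(H) ← 0.819·0.3531 / (0.819·0.3531 + 0.163·0.6469) = 0.28921/0.39465 = 0.7328.
Update on result 3 ('alert'): P(H) ← 0.819·0.7328 / (0.819·0.7328 + 0.163·0.2672) = 0.60019/0.64374 = 0.9323.

Posterior P(H) ≈ 0.932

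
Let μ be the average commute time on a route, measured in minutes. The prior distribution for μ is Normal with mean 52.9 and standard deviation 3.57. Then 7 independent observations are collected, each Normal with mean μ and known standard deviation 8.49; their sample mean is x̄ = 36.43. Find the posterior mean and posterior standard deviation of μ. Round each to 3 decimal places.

Posterior mean ≈ 43.790; posterior SD ≈ 2.387

With known σ, the Normal prior is conjugate. Weight on the data is w = (n/σ²)/(n/σ² + 1/τ₀²) = 0.0971142/(0.0971142+0.0784628) = 0.55311.
Posterior mean = w·x̄ + (1−w)·μ₀ = 0.55311·36.43 + 0.44689·52.9 = 43.790. Posterior variance = 1/(0.0971142+0.0784628) = 5.69551, so SD = 2.387.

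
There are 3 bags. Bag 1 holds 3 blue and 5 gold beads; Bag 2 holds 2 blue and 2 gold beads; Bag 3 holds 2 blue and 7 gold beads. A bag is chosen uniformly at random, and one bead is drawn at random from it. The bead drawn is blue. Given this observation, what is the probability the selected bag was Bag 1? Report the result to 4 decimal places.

Tabulate prior·likelihood by source: [1] prior 0.333333, lik 0.375, product 0.1250; [2] prior 0.333333, lik 0.5, product 0.1667; [3] prior 0.333333, lik 0.2222, product 0.07407.
Normalizing constant = 0.36574; the posterior for Bag 1 is its product over the sum, 0.1250/0.36574 = 0.3418.

Posterior probability ≈ 0.3418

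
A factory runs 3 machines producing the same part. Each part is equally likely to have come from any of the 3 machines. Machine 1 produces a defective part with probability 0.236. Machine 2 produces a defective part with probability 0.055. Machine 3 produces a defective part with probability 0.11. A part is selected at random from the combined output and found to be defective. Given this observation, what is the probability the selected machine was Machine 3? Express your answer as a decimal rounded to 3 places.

Posterior probability ≈ 0.274

Tabulate prior·likelihood by source: [1] prior 0.333333, lik 0.236, product 0.07867; [2] prior 0.333333, lik 0.055, product 0.01833; [3] prior 0.333333, lik 0.11, product 0.03667.
Normalizing constant = 0.13367; the posterior for Machine 3 is its product over the sum, 0.03667/0.13367 = 0.274.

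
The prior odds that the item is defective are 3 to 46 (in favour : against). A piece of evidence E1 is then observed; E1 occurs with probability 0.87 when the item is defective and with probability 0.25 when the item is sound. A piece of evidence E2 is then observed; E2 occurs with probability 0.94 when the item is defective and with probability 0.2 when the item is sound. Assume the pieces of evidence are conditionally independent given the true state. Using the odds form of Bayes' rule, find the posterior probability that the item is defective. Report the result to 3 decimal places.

Prior odds = 3/46 = 0.065217. In log-odds, ln(0.065217) = -2.7300.
Add log likelihood ratios: ln(3.4800) + ln(4.7000) = 2.7946.
Posterior log-odds = 0.064566, so posterior odds = exp(0.064566) = 1.0667. Converting, P(H|E) = 1.0667/2.0667 = 0.516.

Posterior probability ≈ 0.516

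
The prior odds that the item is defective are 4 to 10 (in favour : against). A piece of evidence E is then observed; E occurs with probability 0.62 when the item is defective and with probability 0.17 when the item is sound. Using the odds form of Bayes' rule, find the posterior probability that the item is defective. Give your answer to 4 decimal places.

Posterior probability ≈ 0.5933

Prior odds = 4/10 = 0.40000. In log-odds, ln(0.40000) = -0.91629.
Add log likelihood ratio: ln(3.6471) = 1.2939.
Posterior log-odds = 0.37763, so posterior odds = exp(0.37763) = 1.4588. Converting, P(H|E) = 1.4588/2.4588 = 0.5933.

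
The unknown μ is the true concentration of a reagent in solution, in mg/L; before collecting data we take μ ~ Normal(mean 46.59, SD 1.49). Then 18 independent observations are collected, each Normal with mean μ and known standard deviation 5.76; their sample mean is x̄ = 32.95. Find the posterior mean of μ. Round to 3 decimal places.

Posterior mean ≈ 39.137

With known σ, the Normal prior is conjugate. Weight on the data is w = (n/σ²)/(n/σ² + 1/τ₀²) = 0.542535/(0.542535+0.450430) = 0.54638.
Posterior mean = w·x̄ + (1−w)·μ₀ = 0.54638·32.95 + 0.45362·46.59 = 39.137.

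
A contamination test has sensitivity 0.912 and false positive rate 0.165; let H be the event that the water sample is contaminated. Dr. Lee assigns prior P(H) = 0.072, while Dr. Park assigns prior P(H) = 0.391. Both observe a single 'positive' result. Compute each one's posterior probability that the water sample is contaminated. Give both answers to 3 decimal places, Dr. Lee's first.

Dr. Lee: 0.300; Dr. Park: 0.780

P('+'|H) = 0.912, P('+'|¬H) = 0.165.
Dr. Lee: numerator 0.912·0.072 = 0.065664; evidence = 0.065664+0.165·0.928 = 0.21878; posterior = 0.300.
Dr. Park: numerator 0.912·0.391 = 0.35659; evidence = 0.35659+0.165·0.609 = 0.45708; posterior = 0.780.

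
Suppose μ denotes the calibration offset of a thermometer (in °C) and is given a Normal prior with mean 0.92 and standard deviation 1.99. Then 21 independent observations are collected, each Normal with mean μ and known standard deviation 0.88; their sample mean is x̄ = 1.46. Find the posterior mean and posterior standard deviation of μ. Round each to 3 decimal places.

Posterior mean ≈ 1.455; posterior SD ≈ 0.191

With known σ, the Normal prior is conjugate. Weight on the data is w = (n/σ²)/(n/σ² + 1/τ₀²) = 27.1178/(27.1178+0.252519) = 0.99077.
Posterior mean = w·x̄ + (1−w)·μ₀ = 0.99077·1.46 + 0.0092260·0.92 = 1.455. Posterior variance = 1/(27.1178+0.252519) = 0.0365360, so SD = 0.191.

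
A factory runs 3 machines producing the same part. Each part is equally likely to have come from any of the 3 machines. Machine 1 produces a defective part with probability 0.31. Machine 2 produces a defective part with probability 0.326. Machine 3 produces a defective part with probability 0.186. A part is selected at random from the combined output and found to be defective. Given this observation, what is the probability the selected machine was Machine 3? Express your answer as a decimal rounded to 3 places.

Tabulate prior·likelihood by source: [1] prior 0.333333, lik 0.31, product 0.1033; [2] prior 0.333333, lik 0.326, product 0.1087; [3] prior 0.333333, lik 0.186, product 0.06200.
Normalizing constant = 0.27400; the posterior for Machine 3 is its product over the sum, 0.06200/0.27400 = 0.226.

Posterior probability ≈ 0.226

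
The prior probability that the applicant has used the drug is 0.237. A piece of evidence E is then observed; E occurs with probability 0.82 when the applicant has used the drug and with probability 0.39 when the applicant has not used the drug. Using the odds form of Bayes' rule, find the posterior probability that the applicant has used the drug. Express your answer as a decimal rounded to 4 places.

Posterior probability ≈ 0.3951

Prior odds = 0.237/(1−0.237) = 0.31062.
Likelihood ratio for E = 0.82/0.39 = 2.1026.
Posterior odds = prior odds × LR = 0.65309.
Posterior probability = odds/(1+odds) = 0.65309/1.6531 = 0.3951.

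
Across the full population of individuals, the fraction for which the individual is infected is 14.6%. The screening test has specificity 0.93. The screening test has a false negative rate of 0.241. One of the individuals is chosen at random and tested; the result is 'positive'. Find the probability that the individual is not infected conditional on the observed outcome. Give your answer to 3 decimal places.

Let H be the event that the individual is infected. P(H) = 0.146, so P(¬H) = 0.854. With E the 'positive' result, P(E|H) = 0.759 and P(E|¬H) = 0.07.
P(E) = 0.759·0.146 + 0.07·0.854 = 0.11081 + 0.059780 = 0.17059.
By Bayes' theorem, P(H|E) = 0.11081 / 0.17059 = 0.650. Hence P(¬H|E) = 1 − 0.650 = 0.350.

P(¬H | E) ≈ 0.350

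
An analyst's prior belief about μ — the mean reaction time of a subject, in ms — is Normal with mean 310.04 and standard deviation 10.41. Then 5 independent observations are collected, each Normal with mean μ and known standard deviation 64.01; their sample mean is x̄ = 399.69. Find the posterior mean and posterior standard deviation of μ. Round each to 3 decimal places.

Prior precision 1/τ₀² = 1/10.41² = 0.00922781; data precision n/σ² = 5/64.01² = 0.00122032.
Posterior precision = 0.00922781 + 0.00122032 = 0.0104481, giving posterior SD = 1/√0.0104481 = 9.783.
Posterior mean = (0.00922781·310.04 + 0.00122032·399.69) / 0.0104481 = 320.511.

Posterior mean ≈ 320.511; posterior SD ≈ 9.783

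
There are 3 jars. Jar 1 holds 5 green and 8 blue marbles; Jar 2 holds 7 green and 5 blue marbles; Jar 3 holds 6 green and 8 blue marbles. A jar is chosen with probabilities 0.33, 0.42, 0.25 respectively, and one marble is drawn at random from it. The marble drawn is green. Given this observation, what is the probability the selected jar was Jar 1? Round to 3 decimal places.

Posterior probability ≈ 0.265

Tabulate prior·likelihood by source: [1] prior 0.33, lik 0.3846, product 0.1269; [2] prior 0.42, lik 0.5833, product 0.2450; [3] prior 0.25, lik 0.4286, product 0.1071.
Normalizing constant = 0.47907; the posterior for Jar 1 is its product over the sum, 0.1269/0.47907 = 0.265.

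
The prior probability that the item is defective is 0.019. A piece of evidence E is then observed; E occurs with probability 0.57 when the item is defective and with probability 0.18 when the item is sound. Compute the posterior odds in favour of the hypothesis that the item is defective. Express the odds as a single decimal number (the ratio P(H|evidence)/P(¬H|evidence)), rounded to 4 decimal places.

Prior odds = 0.019/(1−0.019) = 0.019368. In log-odds, ln(0.019368) = -3.9441.
Add log likelihood ratio: ln(3.1667) = 1.1527.
Posterior log-odds = -2.7915, so posterior odds = exp(-2.7915) = 0.061332.

Posterior odds ≈ 0.0613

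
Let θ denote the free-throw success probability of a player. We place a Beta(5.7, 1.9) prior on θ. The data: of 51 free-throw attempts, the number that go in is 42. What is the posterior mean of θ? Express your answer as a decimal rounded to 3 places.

The binomial likelihood is conjugate to the Beta prior: with 42 successes and 9 failures, the posterior is Beta(5.7+42, 1.9+9) = Beta(47.7, 10.9).
Posterior mean = α/(α+β) = 47.7/58.6 = 0.814.

Posterior mean ≈ 0.814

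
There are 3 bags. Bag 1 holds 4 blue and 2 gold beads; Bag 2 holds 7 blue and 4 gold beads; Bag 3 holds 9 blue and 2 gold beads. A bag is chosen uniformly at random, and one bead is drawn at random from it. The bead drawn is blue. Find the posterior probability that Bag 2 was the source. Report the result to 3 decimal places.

Posterior probability ≈ 0.300

P(blue|Bag 1) = 0.6667; P(blue|Bag 2) = 0.6364; P(blue|Bag 3) = 0.8182.
Prior × likelihood for each source: 0.333333·0.6667=0.2222, 0.333333·0.6364=0.2121, 0.333333·0.8182=0.2727. Summing gives P(blue) = 0.70707.
P(Bag 2 | blue) = 0.2121 / 0.70707 = 0.300.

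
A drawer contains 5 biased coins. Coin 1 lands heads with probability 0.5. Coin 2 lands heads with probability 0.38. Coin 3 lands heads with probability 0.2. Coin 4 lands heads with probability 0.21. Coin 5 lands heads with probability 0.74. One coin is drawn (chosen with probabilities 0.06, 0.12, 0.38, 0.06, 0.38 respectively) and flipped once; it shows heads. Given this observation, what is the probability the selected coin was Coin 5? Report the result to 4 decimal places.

P(heads|C1) = 0.5; P(heads|C2) = 0.38; P(heads|C3) = 0.2; P(heads|C4) = 0.21; P(heads|C5) = 0.74.
Prior × likelihood for each source: 0.06·0.5=0.03000, 0.12·0.38=0.04560, 0.38·0.2=0.07600, 0.06·0.21=0.01260, 0.38·0.74=0.2812. Summing gives P(heads) = 0.44540.
P(Coin 5 | heads) = 0.2812 / 0.44540 = 0.6313.

Posterior probability ≈ 0.6313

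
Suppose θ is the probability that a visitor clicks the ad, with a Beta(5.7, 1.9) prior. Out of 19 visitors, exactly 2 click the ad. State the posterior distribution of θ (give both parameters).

Observing 2 successes and 17 failures updates Beta(5.7, 1.9) by adding the success and failure counts to the two shape parameters: α = 5.7+2 = 7.7, β = 1.9+17 = 18.9.

Posterior: Beta(7.7, 18.9)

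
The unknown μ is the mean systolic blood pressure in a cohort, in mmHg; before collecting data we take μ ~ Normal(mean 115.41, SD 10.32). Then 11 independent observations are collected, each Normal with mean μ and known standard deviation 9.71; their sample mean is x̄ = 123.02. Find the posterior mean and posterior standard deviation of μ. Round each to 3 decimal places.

Prior precision 1/τ₀² = 1/10.32² = 0.00938946; data precision n/σ² = 11/9.71² = 0.116669.
Posterior precision = 0.00938946 + 0.116669 = 0.126058, giving posterior SD = 1/√0.126058 = 2.817.
Posterior mean = (0.00938946·115.41 + 0.116669·123.02) / 0.126058 = 122.453.

Posterior mean ≈ 122.453; posterior SD ≈ 2.817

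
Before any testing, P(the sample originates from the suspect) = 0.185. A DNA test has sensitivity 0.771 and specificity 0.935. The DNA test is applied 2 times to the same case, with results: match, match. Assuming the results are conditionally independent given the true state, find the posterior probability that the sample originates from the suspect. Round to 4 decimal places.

Posterior P(H) ≈ 0.9696

With H the event that the sample originates from the suspect, the joint likelihood of the observed sequence is P(data|H) = 0.771·0.771 = 0.59444 and P(data|¬H) = 0.065·0.065 = 0.0042250.
Bayes: P(H|data) = 0.185·0.59444 / (0.185·0.59444 + 0.815·0.0042250) = 0.10997/0.11341 = 0.9696.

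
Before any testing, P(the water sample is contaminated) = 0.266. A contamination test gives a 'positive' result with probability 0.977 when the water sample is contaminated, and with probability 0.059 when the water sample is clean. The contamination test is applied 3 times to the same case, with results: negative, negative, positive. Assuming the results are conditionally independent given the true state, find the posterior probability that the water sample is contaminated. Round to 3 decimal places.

Let H be the event that the water sample is contaminated; start with P(H) = 0.266. P('positive'|H) = 0.977, P('positive'|¬H) = 0.059.
Update on result 1 ('negative'): P(H) ← 0.023·0.2660 / (0.023·0.2660 + 0.941·0.7340) = 0.0061180/0.69681 = 0.0088.
Update on result 2 ('negative'): P(H) ← 0.023·0.0088 / (0.023·0.0088 + 0.941·0.9912) = 0.00020194/0.93294 = 0.0002.
Update on result 3 ('positive'): P(H) ← 0.977·0.0002 / (0.977·0.0002 + 0.059·0.9998) = 0.00021148/0.059199 = 0.0036.

Posterior P(H) ≈ 0.004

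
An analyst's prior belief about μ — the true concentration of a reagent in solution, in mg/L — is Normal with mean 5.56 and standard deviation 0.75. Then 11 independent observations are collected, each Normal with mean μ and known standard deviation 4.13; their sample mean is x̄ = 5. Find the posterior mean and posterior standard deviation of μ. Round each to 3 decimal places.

Posterior mean ≈ 5.411; posterior SD ≈ 0.642

With known σ, the Normal prior is conjugate. Weight on the data is w = (n/σ²)/(n/σ² + 1/τ₀²) = 0.644900/(0.644900+1.77778) = 0.26619.
Posterior mean = w·x̄ + (1−w)·μ₀ = 0.26619·5 + 0.73381·5.56 = 5.411. Posterior variance = 1/(0.644900+1.77778) = 0.412766, so SD = 0.642.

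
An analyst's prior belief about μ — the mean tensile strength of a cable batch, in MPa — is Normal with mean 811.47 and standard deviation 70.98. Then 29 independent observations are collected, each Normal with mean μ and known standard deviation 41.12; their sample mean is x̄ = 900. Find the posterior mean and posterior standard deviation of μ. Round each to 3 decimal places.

With known σ, the Normal prior is conjugate. Weight on the data is w = (n/σ²)/(n/σ² + 1/τ₀²) = 0.0171511/(0.0171511+0.00019849) = 0.98856.
Posterior mean = w·x̄ + (1−w)·μ₀ = 0.98856·900 + 0.011440·811.47 = 898.987. Posterior variance = 1/(0.0171511+0.00019849) = 57.6383, so SD = 7.592.

Posterior mean ≈ 898.987; posterior SD ≈ 7.592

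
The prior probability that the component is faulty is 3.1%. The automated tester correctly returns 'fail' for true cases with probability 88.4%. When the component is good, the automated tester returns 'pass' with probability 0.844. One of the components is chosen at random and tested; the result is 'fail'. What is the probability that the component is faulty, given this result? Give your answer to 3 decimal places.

P(H | E) ≈ 0.153

Let H be the event that the component is faulty. P(H) = 0.031, so P(¬H) = 0.969. With E the 'fail' result, P(E|H) = 0.884 and P(E|¬H) = 0.156.
P(E) = 0.884·0.031 + 0.156·0.969 = 0.027404 + 0.15116 = 0.17857.
By Bayes' theorem, P(H|E) = 0.027404 / 0.17857 = 0.153.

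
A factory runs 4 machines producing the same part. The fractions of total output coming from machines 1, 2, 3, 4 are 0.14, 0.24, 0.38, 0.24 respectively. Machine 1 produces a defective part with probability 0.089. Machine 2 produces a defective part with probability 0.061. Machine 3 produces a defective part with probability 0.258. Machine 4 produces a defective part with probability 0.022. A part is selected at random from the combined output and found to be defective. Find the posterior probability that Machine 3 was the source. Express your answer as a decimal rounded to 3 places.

P(defective|M1) = 0.089; P(defective|M2) = 0.061; P(defective|M3) = 0.258; P(defective|M4) = 0.022.
Prior × likelihood for each source: 0.14·0.089=0.01246, 0.24·0.061=0.01464, 0.38·0.258=0.09804, 0.24·0.022=0.005280. Summing gives P(defective) = 0.13042.
P(Machine 3 | defective) = 0.09804 / 0.13042 = 0.752.

Posterior probability ≈ 0.752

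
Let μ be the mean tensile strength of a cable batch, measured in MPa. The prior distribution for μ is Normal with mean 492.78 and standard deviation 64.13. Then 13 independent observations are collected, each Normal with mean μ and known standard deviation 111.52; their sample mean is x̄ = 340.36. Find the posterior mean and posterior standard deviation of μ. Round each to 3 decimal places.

Posterior mean ≈ 369.124; posterior SD ≈ 27.859

Prior precision 1/τ₀² = 1/64.13² = 0.00024315; data precision n/σ² = 13/111.52² = 0.00104529.
Posterior precision = 0.00024315 + 0.00104529 = 0.00128844, giving posterior SD = 1/√0.00128844 = 27.859.
Posterior mean = (0.00024315·492.78 + 0.00104529·340.36) / 0.00128844 = 369.124.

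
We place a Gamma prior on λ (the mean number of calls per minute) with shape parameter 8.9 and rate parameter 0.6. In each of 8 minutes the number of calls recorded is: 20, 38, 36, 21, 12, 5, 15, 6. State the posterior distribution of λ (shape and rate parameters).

Total count ∑xᵢ = 153 over n = 8 minutes.
Gamma is conjugate to the Poisson likelihood: posterior is Gamma(shape = 8.9+153 = 161.9, rate = 0.6+8 = 8.6).

Posterior: Gamma(shape=161.9, rate=8.6)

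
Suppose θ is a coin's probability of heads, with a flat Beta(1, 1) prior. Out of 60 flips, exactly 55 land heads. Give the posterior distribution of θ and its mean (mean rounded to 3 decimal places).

Posterior: Beta(56, 6); mean ≈ 0.903

The binomial likelihood is conjugate to the Beta prior: with 55 successes and 5 failures, the posterior is Beta(1+55, 1+5) = Beta(56, 6).
E[θ | data] = 56/(56+6) = 0.903.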